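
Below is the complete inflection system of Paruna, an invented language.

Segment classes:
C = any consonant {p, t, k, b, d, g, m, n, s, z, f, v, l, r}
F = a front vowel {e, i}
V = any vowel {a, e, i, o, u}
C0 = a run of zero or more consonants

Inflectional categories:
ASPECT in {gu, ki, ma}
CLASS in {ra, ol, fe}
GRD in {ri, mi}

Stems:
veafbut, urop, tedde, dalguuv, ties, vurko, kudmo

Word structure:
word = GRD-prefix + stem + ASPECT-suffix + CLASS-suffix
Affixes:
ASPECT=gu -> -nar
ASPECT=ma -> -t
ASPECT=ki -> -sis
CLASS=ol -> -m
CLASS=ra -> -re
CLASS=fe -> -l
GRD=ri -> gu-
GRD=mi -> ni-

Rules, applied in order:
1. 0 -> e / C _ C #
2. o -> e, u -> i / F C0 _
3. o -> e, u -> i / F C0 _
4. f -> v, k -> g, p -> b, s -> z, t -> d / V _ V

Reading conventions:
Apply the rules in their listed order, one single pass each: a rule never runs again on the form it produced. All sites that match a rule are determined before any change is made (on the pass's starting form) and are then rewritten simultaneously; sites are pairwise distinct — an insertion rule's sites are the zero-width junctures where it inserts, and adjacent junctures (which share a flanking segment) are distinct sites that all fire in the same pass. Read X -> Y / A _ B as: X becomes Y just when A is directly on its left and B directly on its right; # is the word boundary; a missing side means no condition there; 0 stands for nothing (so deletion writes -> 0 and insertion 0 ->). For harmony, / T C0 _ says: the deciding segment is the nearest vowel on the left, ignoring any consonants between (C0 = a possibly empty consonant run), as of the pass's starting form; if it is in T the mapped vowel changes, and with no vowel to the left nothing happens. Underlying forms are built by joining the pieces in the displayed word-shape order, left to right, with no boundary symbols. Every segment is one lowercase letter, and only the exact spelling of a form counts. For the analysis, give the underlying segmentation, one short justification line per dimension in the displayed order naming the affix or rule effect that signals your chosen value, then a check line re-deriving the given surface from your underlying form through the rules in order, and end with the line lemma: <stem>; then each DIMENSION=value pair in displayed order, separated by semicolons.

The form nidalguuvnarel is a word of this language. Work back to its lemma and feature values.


underlying: ni-dalguuv-nar-l
ASPECT=gu - signalled by the affix -nar
CLASS=fe - signalled by the affix -l
GRD=mi - signalled by the affix ni-
check: nidalguuvnarl -> nidalguuvnarel -> nidalguuvnarel -> nidalguuvnarel -> nidalguuvnarel
lemma: dalguuv; ASPECT=gu; CLASS=fe; GRD=mi


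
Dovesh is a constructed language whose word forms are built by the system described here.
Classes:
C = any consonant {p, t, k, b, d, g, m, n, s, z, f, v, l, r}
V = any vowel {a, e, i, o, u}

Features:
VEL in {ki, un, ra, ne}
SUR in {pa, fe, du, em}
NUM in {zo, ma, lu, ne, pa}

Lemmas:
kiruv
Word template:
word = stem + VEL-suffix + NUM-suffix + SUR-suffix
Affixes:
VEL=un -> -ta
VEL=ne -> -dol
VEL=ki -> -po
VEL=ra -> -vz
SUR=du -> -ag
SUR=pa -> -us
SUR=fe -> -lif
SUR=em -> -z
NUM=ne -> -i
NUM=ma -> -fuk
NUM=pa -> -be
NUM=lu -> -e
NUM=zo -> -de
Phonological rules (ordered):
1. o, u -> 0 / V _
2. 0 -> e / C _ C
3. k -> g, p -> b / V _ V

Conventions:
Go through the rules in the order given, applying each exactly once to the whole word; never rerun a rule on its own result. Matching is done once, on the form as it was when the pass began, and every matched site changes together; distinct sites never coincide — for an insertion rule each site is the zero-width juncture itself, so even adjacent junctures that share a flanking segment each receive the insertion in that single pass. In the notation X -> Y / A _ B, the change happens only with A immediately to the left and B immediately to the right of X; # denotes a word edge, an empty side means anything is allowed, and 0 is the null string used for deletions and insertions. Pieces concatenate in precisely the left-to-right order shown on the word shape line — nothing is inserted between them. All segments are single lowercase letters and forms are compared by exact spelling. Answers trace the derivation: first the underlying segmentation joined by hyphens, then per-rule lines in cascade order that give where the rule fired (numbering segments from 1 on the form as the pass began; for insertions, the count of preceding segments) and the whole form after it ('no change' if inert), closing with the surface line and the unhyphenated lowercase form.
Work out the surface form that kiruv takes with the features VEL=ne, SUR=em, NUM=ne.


underlying: kiruv-dol-i-z
1. o, u -> 0 / V _: no change
2. 0 -> e / C _ C: inserts after position(s) 5: kiruvedoliz
3. k -> g, p -> b / V _ V: no change
surface: kiruvedoliz


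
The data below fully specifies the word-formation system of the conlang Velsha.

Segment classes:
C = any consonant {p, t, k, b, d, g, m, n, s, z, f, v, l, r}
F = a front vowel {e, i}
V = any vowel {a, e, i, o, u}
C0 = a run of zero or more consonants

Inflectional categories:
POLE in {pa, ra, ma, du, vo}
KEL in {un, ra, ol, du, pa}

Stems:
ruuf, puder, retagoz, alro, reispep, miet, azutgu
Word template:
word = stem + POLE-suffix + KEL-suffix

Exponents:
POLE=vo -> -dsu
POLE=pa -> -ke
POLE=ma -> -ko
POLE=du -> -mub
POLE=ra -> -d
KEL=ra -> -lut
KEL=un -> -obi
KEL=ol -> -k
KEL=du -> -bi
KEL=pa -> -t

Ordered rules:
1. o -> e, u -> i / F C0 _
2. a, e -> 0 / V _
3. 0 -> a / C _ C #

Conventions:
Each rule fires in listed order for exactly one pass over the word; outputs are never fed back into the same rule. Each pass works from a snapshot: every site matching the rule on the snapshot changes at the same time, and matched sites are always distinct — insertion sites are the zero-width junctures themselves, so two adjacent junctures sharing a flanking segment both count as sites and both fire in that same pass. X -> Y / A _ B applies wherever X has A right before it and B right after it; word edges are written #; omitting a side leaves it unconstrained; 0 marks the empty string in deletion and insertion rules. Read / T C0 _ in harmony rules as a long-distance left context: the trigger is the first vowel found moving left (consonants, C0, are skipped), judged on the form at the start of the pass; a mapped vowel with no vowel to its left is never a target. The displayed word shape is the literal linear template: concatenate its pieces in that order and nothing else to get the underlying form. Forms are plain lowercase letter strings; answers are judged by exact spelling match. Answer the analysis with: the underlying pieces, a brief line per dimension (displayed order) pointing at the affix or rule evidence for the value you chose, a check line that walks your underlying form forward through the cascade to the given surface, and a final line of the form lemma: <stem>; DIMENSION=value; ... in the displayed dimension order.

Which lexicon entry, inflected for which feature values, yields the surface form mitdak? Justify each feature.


underlying: miet-d-k
POLE=ra - signalled by the affix -d
KEL=ol - signalled by the affix -k
check: mietdk -> mietdk -> mitdk -> mitdak
lemma: miet; POLE=ra; KEL=ol


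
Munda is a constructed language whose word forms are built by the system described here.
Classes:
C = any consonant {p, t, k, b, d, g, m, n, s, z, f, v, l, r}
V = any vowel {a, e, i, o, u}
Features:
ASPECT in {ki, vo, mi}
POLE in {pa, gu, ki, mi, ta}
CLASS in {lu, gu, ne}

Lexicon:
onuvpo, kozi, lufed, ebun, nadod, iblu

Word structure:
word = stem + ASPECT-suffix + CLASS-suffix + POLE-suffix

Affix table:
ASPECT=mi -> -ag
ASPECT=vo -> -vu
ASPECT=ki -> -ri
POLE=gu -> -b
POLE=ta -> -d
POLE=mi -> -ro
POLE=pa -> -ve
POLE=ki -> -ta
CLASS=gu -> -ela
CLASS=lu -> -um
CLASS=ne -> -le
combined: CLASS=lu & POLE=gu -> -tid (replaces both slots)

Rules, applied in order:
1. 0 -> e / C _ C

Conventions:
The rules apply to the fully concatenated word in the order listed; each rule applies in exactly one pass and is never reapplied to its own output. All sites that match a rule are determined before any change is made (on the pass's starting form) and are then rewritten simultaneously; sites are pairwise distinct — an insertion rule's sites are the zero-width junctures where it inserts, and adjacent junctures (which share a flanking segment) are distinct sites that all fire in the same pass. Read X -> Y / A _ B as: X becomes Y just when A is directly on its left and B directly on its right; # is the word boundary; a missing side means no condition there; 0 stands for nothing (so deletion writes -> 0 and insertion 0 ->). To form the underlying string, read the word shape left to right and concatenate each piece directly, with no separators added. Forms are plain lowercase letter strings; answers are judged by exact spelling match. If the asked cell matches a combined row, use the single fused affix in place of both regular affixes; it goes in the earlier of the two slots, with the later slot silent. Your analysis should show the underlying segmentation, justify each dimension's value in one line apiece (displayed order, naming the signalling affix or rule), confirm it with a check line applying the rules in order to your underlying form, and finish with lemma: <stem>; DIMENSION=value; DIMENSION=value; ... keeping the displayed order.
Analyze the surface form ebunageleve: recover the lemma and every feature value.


underlying: ebun-ag-le-ve
ASPECT=mi - signalled by the affix -ag
POLE=pa - signalled by the affix -ve
CLASS=ne - signalled by the affix -le
check: ebunagleve -> ebunageleve
lemma: ebun; ASPECT=mi; POLE=pa; CLASS=ne


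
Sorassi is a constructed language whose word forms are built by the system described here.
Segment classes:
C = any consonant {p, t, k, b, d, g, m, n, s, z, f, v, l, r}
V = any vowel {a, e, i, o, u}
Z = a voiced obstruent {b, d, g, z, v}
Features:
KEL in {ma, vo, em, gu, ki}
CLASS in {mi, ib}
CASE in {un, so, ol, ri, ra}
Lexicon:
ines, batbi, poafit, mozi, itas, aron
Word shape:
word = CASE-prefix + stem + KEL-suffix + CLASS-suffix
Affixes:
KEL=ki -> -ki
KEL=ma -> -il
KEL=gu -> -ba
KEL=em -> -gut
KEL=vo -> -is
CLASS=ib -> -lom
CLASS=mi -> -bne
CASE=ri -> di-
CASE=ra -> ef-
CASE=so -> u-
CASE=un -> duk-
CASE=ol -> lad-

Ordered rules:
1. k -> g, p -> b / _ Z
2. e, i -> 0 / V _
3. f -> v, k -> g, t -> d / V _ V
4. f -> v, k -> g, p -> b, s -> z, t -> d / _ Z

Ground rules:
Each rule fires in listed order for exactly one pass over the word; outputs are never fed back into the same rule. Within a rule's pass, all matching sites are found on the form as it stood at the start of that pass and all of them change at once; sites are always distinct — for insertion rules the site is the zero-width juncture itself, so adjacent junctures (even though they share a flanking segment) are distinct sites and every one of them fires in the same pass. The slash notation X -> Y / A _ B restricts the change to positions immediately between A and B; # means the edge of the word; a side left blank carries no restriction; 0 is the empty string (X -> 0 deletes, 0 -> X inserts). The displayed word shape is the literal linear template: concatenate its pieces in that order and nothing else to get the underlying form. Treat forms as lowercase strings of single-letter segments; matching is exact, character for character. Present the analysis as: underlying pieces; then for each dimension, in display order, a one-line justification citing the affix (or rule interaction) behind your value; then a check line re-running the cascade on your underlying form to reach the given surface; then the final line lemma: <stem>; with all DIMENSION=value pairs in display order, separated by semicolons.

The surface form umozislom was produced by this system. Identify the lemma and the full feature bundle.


underlying: u-mozi-is-lom
KEL=vo - signalled by the affix -is
CLASS=ib - signalled by the affix -lom
CASE=so - signalled by the affix u-
check: umoziislom -> umoziislom -> umozislom -> umozislom -> umozislom
lemma: mozi; KEL=vo; CLASS=ib; CASE=so


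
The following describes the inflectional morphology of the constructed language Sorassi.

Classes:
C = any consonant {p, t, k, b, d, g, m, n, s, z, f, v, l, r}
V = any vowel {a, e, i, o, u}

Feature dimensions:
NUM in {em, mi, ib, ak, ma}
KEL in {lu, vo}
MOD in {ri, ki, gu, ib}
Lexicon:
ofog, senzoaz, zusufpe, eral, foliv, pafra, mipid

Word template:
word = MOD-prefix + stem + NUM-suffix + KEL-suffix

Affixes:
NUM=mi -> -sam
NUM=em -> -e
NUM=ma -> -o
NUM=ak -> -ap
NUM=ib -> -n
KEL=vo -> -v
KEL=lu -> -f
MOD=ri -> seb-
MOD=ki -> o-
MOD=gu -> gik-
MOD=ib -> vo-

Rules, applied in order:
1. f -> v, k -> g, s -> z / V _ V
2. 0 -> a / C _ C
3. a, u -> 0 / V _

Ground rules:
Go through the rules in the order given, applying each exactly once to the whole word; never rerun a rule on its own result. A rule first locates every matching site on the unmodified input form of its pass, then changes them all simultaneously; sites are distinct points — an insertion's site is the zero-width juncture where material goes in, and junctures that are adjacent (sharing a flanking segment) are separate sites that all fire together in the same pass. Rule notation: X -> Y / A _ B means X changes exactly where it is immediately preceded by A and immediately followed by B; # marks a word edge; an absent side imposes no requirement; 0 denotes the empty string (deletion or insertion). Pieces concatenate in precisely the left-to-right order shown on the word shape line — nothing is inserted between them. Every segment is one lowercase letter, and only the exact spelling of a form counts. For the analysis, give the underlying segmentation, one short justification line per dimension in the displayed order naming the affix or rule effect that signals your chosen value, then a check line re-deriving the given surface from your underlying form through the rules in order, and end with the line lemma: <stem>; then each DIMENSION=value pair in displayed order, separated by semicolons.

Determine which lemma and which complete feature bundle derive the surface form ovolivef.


underlying: o-foliv-e-f
NUM=em - signalled by the affix -e
KEL=lu - signalled by the affix -f
MOD=ki - signalled by the affix o-
check: ofolivef -> ovolivef -> ovolivef -> ovolivef
lemma: foliv; NUM=em; KEL=lu; MOD=ki


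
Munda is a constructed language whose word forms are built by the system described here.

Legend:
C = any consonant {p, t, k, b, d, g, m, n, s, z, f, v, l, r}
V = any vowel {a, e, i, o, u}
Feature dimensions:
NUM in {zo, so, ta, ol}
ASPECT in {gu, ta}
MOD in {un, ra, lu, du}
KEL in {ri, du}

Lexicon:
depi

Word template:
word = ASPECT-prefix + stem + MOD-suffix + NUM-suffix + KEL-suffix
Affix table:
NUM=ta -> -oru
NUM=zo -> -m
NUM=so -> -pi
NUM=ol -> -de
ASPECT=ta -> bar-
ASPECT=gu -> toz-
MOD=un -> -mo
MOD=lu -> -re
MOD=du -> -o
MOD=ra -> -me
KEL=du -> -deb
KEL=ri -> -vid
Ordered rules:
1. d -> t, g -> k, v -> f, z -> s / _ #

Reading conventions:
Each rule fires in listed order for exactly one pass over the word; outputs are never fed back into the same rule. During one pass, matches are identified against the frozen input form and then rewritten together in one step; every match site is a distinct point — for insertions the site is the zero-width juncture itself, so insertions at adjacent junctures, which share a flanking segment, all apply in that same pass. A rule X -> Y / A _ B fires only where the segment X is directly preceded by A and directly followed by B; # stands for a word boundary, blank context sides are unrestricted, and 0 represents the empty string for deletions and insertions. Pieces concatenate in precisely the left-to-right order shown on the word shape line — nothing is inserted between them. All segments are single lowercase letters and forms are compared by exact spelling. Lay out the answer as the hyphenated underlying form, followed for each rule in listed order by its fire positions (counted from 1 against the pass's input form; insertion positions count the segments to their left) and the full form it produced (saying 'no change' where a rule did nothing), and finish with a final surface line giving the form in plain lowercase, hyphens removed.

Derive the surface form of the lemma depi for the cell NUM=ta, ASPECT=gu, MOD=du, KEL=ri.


underlying: toz-depi-o-oru-vid
1. d -> t, g -> k, v -> f, z -> s / _ #: fires at position(s) 14: tozdepiooruvit
surface: tozdepiooruvit


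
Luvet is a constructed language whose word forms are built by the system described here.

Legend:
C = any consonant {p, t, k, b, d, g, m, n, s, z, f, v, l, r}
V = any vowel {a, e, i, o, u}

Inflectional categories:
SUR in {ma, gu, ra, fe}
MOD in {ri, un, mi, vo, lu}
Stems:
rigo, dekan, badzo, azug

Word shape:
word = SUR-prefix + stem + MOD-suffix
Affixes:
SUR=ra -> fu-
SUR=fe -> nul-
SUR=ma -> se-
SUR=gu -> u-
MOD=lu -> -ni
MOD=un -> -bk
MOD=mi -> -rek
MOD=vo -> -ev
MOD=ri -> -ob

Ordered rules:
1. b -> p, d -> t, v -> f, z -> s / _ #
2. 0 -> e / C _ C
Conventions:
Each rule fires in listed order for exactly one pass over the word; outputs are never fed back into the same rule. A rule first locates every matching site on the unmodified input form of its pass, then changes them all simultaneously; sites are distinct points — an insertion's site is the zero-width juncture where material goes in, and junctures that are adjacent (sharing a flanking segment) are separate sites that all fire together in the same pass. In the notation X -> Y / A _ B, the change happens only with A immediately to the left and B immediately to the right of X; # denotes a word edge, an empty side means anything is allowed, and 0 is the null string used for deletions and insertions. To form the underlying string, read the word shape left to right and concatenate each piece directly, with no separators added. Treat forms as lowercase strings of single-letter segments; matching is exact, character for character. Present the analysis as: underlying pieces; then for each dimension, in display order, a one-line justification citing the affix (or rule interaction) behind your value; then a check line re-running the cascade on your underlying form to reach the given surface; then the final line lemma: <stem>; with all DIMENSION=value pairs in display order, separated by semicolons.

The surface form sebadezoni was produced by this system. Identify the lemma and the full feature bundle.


underlying: se-badzo-ni
SUR=ma - signalled by the affix se-
MOD=lu - signalled by the affix -ni
check: sebadzoni -> sebadzoni -> sebadezoni
lemma: badzo; SUR=ma; MOD=lu


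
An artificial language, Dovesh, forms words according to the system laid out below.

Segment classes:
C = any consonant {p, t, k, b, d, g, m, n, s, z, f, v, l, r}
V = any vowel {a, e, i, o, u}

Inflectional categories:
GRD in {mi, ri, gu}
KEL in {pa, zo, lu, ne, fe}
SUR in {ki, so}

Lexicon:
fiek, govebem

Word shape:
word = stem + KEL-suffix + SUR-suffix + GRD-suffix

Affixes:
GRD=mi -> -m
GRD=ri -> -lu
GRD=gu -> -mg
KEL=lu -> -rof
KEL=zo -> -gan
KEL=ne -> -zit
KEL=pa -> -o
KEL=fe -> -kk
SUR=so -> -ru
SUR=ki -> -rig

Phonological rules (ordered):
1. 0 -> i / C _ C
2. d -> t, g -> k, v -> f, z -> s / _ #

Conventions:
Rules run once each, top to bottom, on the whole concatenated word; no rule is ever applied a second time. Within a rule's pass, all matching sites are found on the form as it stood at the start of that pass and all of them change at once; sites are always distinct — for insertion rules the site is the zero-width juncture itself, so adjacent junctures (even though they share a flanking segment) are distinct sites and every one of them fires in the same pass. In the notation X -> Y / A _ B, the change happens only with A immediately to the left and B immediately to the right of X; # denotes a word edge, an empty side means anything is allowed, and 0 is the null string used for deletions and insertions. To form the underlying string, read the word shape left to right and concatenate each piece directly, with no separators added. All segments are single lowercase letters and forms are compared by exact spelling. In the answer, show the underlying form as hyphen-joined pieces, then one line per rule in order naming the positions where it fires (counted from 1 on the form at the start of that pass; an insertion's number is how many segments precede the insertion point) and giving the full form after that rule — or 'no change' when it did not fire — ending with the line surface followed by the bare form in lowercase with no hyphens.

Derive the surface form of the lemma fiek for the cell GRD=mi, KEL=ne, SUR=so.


underlying: fiek-zit-ru-m
1. 0 -> i / C _ C: inserts after position(s) 4, 7: fiekizitirum
2. d -> t, g -> k, v -> f, z -> s / _ #: no change
surface: fiekizitirum


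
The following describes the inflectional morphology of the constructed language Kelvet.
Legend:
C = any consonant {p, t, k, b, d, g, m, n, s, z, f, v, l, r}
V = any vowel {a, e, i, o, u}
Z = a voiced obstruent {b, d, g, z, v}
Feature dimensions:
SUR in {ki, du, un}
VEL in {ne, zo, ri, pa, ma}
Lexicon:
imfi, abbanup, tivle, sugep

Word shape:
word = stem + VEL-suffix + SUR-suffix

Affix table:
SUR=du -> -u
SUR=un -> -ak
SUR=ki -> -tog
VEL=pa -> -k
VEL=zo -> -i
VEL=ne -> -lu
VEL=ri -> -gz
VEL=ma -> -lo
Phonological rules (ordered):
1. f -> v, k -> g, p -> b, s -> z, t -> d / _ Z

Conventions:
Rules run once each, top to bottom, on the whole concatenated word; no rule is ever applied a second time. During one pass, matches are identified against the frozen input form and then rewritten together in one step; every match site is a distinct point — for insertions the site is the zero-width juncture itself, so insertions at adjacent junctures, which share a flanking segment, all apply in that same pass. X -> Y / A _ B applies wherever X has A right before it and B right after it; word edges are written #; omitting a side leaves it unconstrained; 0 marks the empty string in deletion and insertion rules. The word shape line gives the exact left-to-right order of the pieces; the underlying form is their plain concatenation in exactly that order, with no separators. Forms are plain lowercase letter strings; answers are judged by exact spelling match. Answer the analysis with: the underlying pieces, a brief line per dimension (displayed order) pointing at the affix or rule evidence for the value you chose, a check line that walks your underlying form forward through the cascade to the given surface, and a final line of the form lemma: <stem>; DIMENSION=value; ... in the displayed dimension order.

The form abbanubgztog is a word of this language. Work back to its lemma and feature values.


underlying: abbanup-gz-tog
SUR=ki - signalled by the affix -tog
VEL=ri - signalled by the affix -gz
check: abbanupgztog -> abbanubgztog
lemma: abbanup; SUR=ki; VEL=ri


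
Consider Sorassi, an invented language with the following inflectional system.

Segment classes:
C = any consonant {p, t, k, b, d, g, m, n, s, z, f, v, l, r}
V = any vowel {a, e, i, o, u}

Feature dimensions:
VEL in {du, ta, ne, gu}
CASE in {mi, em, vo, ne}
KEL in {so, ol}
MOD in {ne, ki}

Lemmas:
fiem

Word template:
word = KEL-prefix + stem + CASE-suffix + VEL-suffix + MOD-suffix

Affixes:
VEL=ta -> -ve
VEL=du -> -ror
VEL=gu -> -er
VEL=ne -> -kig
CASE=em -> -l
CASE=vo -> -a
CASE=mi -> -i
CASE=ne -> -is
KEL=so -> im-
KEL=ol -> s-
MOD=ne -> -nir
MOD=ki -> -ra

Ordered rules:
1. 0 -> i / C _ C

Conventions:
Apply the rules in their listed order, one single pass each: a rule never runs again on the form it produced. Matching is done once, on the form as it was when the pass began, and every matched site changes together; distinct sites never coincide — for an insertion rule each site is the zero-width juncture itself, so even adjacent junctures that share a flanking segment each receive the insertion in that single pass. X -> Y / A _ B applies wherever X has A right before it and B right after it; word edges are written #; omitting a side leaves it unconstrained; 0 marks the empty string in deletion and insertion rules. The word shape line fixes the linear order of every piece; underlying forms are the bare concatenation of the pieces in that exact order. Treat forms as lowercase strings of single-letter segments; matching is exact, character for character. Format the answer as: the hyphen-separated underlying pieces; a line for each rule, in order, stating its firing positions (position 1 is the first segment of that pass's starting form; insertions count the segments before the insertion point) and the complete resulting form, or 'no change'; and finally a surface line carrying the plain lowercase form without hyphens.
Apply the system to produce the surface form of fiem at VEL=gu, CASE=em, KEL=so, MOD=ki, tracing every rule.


underlying: im-fiem-l-er-ra
1. 0 -> i / C _ C: inserts after position(s) 2, 6, 9: imifiemilerira
surface: imifiemilerira


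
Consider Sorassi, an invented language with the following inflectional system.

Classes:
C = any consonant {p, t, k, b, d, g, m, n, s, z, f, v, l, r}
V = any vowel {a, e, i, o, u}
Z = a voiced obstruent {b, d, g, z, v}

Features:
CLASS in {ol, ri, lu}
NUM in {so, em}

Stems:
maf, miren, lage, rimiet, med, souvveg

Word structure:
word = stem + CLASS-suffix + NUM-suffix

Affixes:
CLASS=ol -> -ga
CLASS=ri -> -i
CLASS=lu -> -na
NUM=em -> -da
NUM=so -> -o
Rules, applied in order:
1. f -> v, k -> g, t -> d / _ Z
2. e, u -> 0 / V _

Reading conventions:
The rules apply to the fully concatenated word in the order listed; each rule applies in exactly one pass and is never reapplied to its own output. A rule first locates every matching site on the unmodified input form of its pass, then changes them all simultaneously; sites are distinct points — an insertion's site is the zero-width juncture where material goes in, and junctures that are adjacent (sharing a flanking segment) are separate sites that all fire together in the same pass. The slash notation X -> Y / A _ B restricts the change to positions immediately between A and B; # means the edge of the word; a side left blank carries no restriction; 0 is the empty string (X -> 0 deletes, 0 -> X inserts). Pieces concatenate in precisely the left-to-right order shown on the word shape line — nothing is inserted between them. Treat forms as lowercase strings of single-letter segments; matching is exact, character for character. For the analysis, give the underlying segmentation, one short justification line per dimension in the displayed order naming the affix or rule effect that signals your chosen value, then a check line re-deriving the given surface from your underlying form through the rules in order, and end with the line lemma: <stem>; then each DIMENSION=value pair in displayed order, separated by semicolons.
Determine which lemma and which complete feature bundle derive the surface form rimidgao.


underlying: rimiet-ga-o
CLASS=ol - signalled by the affix -ga
NUM=so - signalled by the affix -o
check: rimietgao -> rimiedgao -> rimidgao
lemma: rimiet; CLASS=ol; NUM=so


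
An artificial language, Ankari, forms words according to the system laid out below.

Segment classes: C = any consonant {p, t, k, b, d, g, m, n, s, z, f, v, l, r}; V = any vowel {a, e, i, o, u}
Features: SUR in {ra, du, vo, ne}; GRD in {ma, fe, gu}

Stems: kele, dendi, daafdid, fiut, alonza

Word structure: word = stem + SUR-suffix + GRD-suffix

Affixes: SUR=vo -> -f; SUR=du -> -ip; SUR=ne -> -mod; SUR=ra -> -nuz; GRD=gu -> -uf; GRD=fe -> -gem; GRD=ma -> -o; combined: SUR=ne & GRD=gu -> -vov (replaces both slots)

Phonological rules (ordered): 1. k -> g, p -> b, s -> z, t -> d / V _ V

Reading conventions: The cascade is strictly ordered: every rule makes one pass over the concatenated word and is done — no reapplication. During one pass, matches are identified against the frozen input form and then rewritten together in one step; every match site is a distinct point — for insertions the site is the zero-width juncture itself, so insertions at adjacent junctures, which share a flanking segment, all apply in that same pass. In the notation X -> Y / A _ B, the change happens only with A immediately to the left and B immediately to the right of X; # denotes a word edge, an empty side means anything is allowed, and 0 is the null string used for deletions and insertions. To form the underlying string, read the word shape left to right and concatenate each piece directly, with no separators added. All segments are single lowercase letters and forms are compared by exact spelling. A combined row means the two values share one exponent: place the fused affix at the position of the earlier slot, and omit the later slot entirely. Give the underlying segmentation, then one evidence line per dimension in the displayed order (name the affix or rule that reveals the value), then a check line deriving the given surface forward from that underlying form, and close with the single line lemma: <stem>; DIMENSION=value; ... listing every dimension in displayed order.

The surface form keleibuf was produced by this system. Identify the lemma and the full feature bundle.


underlying: kele-ip-uf
SUR=du - signalled by the affix -ip
GRD=gu - signalled by the affix -uf
check: keleipuf -> keleibuf
lemma: kele; SUR=du; GRD=gu


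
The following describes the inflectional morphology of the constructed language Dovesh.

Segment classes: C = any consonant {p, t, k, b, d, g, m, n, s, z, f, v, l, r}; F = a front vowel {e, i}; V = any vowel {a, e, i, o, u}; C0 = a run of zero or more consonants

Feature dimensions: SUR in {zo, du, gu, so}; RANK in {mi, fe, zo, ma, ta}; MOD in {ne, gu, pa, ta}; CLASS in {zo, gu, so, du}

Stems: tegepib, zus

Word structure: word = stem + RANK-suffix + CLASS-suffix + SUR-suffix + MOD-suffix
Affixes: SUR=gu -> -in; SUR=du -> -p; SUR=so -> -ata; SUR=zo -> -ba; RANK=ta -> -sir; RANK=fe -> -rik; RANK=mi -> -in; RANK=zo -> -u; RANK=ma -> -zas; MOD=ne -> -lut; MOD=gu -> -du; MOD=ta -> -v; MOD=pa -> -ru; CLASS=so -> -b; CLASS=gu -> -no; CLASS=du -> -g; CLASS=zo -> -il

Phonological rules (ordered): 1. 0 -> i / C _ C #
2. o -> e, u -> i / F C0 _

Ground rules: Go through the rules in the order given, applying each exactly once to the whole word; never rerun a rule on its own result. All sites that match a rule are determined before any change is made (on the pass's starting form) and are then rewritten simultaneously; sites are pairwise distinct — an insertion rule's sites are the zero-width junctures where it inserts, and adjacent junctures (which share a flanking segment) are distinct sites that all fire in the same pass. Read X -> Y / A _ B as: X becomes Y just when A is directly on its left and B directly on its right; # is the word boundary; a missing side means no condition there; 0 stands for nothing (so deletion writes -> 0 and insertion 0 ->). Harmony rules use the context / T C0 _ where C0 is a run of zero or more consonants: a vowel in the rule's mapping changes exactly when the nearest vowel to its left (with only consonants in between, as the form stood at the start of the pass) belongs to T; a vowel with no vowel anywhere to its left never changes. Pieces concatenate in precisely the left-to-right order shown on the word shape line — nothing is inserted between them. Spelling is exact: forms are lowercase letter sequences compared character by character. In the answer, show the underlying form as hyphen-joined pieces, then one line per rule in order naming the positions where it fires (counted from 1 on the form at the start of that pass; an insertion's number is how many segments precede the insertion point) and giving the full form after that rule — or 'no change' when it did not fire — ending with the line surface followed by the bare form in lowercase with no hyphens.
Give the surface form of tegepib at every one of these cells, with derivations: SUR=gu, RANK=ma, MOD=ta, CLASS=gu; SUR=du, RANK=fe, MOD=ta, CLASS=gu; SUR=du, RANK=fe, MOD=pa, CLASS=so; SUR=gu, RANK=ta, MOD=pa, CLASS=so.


cell SUR=gu, RANK=ma, MOD=ta, CLASS=gu:
underlying: tegepib-zas-no-in-v
1. 0 -> i / C _ C #: inserts after position(s) 14: tegepibzasnoiniv
2. o -> e, u -> i / F C0 _: no change
surface: tegepibzasnoiniv

cell SUR=du, RANK=fe, MOD=ta, CLASS=gu:
underlying: tegepib-rik-no-p-v
1. 0 -> i / C _ C #: inserts after position(s) 13: tegepibriknopiv
2. o -> e, u -> i / F C0 _: fires at position(s) 12: tegepibriknepiv
surface: tegepibriknepiv

cell SUR=du, RANK=fe, MOD=pa, CLASS=so:
underlying: tegepib-rik-b-p-ru
1. 0 -> i / C _ C #: no change
2. o -> e, u -> i / F C0 _: fires at position(s) 14: tegepibrikbpri
surface: tegepibrikbpri

cell SUR=gu, RANK=ta, MOD=pa, CLASS=so:
underlying: tegepib-sir-b-in-ru
1. 0 -> i / C _ C #: no change
2. o -> e, u -> i / F C0 _: fires at position(s) 15: tegepibsirbinri
surface: tegepibsirbinri


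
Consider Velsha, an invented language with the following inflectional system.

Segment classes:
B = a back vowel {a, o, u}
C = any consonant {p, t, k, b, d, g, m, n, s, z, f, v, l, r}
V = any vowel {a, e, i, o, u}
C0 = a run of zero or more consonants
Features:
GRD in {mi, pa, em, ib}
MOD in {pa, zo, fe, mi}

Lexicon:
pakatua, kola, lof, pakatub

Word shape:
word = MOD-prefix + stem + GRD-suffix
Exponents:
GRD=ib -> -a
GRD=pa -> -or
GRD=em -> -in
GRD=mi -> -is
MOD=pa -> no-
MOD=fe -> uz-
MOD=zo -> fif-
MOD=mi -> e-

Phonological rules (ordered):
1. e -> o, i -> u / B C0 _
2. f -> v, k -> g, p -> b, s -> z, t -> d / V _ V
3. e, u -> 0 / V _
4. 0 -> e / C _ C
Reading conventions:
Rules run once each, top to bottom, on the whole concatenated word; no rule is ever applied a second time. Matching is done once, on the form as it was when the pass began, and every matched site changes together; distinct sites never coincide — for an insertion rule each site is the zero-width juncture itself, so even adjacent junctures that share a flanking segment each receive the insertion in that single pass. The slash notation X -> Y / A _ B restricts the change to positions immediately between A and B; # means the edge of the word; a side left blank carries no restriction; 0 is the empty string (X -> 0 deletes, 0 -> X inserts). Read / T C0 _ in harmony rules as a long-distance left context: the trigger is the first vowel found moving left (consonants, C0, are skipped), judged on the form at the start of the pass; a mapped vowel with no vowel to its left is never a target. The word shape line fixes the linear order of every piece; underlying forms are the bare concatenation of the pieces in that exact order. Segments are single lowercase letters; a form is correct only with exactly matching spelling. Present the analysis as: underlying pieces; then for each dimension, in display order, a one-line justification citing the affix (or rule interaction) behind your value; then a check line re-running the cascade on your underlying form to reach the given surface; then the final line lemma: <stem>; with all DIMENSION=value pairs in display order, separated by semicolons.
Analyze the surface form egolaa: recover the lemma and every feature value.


underlying: e-kola-a
GRD=ib - signalled by the affix -a
MOD=mi - signalled by the affix e-
check: ekolaa -> ekolaa -> egolaa -> egolaa -> egolaa
lemma: kola; GRD=ib; MOD=mi


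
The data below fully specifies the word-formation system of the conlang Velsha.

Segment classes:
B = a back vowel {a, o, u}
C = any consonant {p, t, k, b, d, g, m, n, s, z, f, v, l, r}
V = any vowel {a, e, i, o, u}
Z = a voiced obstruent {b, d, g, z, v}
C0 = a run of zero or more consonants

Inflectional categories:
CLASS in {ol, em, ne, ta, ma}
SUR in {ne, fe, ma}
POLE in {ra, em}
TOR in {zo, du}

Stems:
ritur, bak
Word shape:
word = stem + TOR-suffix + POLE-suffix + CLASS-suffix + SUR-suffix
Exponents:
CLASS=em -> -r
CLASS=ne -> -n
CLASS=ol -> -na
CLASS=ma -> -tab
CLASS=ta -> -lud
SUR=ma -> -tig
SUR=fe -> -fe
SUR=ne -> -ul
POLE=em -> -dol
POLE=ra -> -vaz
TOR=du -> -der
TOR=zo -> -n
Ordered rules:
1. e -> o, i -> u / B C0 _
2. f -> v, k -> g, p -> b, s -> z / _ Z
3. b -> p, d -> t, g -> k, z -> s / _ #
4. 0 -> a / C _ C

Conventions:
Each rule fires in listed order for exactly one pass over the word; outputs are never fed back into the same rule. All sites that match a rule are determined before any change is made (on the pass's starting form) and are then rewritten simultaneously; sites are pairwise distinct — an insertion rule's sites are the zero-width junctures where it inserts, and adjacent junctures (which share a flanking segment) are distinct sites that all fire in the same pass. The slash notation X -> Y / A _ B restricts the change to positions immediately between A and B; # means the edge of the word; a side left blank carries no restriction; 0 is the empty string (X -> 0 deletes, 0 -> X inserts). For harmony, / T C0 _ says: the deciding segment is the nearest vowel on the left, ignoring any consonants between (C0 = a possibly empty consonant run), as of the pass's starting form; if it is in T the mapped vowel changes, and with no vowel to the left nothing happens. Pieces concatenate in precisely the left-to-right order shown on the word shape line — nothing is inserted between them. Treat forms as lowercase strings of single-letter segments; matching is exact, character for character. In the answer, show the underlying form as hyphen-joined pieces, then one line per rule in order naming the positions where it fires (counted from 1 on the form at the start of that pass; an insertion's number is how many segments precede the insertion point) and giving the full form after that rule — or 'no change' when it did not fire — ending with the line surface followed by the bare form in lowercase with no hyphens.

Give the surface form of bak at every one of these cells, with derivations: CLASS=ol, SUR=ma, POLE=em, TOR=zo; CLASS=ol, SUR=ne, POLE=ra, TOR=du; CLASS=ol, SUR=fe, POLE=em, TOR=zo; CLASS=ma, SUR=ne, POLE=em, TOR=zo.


cell CLASS=ol, SUR=ma, POLE=em, TOR=zo:
underlying: bak-n-dol-na-tig
1. e -> o, i -> u / B C0 _: fires at position(s) 11: bakndolnatug
2. f -> v, k -> g, p -> b, s -> z / _ Z: no change
3. b -> p, d -> t, g -> k, z -> s / _ #: fires at position(s) 12: bakndolnatuk
4. 0 -> a / C _ C: inserts after position(s) 3, 4, 7: bakanadolanatuk
surface: bakanadolanatuk

cell CLASS=ol, SUR=ne, POLE=ra, TOR=du:
underlying: bak-der-vaz-na-ul
1. e -> o, i -> u / B C0 _: fires at position(s) 5: bakdorvaznaul
2. f -> v, k -> g, p -> b, s -> z / _ Z: fires at position(s) 3: bagdorvaznaul
3. b -> p, d -> t, g -> k, z -> s / _ #: no change
4. 0 -> a / C _ C: inserts after position(s) 3, 6, 9: bagadoravazanaul
surface: bagadoravazanaul

cell CLASS=ol, SUR=fe, POLE=em, TOR=zo:
underlying: bak-n-dol-na-fe
1. e -> o, i -> u / B C0 _: fires at position(s) 11: bakndolnafo
2. f -> v, k -> g, p -> b, s -> z / _ Z: no change
3. b -> p, d -> t, g -> k, z -> s / _ #: no change
4. 0 -> a / C _ C: inserts after position(s) 3, 4, 7: bakanadolanafo
surface: bakanadolanafo

cell CLASS=ma, SUR=ne, POLE=em, TOR=zo:
underlying: bak-n-dol-tab-ul
1. e -> o, i -> u / B C0 _: no change
2. f -> v, k -> g, p -> b, s -> z / _ Z: no change
3. b -> p, d -> t, g -> k, z -> s / _ #: no change
4. 0 -> a / C _ C: inserts after position(s) 3, 4, 7: bakanadolatabul
surface: bakanadolatabul


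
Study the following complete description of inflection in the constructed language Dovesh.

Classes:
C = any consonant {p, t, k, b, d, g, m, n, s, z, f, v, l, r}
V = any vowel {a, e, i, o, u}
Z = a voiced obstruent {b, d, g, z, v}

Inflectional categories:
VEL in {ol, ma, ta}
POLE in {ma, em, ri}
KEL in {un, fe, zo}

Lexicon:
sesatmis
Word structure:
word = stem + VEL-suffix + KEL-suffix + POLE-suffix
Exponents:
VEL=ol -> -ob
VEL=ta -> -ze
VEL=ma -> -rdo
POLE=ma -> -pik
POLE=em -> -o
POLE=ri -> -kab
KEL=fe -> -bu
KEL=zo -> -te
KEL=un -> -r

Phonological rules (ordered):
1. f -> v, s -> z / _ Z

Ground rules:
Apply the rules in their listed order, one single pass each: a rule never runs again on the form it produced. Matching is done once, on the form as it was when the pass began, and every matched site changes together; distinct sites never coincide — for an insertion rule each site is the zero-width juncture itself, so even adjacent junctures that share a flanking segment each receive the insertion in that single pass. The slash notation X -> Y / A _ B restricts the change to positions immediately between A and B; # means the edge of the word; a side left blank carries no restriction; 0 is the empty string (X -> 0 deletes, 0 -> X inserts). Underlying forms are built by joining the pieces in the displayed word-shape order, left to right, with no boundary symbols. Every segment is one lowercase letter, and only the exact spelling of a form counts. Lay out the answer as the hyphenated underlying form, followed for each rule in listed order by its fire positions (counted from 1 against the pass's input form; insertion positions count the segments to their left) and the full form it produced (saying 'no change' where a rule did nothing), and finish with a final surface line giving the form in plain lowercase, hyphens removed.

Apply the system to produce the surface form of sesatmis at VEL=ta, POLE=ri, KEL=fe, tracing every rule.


underlying: sesatmis-ze-bu-kab
1. f -> v, s -> z / _ Z: fires at position(s) 8: sesatmizzebukab
surface: sesatmizzebukab
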